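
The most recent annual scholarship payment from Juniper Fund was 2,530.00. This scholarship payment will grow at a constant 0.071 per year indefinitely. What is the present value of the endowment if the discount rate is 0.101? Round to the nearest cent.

90321.00

D₁ = D₀ × (1 + g) = 2,530.00 × 1.071 = 2,709.6300
Growing perpetuity: P = D₁ / (r − g) = 2,709.6300 / (0.101 − 0.071) = 90,321.00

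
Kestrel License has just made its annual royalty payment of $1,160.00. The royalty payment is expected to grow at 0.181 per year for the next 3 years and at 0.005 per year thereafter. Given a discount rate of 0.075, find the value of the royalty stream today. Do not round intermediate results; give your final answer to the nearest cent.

D_1 = 1369.96000
D_2 = 1617.92276
D_3 = 1910.76678
Terminal value at year 3: TV = D_3×(1+g_2)/(r−g_2) = 1920.32061/0.07 = 27433.15162
P_0 = D_1/(1+r)^1 + D_2/(1+r)^2 + D_3/(1+r)^3 + TV/(1+r)^3
    = 1274.38140 + 1400.04133 + 1538.09192 + 22082.60535 = 26295.11999

$26295.12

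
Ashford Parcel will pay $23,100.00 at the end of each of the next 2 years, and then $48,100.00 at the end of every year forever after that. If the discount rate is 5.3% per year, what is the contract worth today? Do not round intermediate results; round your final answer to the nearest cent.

PV of 2-year annuity: $23,100.00 × [1 − (1+0.053)^−2] / 0.053 = 42770.48617
Perpetuity value at year 2: $48,100.00 / 0.053 = 907547.16981
PV of perpetuity: 907547.16981 / (1+0.053)^2 = 818488.27869
Total PV = 42770.48617 + 818488.27869 = 861258.76487

$861258.76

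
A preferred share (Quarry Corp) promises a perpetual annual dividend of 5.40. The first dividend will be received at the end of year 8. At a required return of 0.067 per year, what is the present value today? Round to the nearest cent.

51.19

Value at end of year 7: C / r = 5.40 / 0.067 = 80.5970
Discount to today: PV = 80.5970 / (1 + 0.067)^7 = 80.5970 / 1.574530 = 51.19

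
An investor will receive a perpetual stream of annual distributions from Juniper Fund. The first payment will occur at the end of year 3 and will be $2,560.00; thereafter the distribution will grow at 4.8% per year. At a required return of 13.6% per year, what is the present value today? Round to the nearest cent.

$22542.42

Value at end of year 2: C₁ / (r − g) = $2,560.00 / (0.136 − 0.048) = $29,090.9091
Discount to today: PV = $29,090.9091 / (1 + 0.136)^2 = $29,090.9091 / 1.290496 = $22,542.42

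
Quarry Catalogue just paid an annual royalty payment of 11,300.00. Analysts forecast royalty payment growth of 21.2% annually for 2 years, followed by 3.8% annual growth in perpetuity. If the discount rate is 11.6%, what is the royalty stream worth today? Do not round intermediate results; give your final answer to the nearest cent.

D_1 = 13695.60000
D_2 = 16599.06720
Terminal value at year 2: TV = D_2×(1+g_2)/(r−g_2) = 17229.83175/0.078 = 220895.27889
P_0 = D_1/(1+r)^1 + D_2/(1+r)^2 + TV/(1+r)^2
    = 12272.04301 + 13327.70262 + 177360.96570 = 202960.71133

202960.71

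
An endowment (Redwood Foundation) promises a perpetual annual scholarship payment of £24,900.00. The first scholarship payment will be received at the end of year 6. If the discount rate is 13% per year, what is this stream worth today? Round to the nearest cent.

£103959.40

Value at end of year 5: C / r = £24,900.00 / 0.13 = £191,538.4615
Discount to today: PV = £191,538.4615 / (1 + 0.13)^5 = £191,538.4615 / 1.842435 = £103,959.40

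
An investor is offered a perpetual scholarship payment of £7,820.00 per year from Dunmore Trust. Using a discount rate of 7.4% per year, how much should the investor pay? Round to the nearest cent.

£105675.68

Level perpetuity: PV = C / r = £7,820.00 / 0.074 = £105,675.68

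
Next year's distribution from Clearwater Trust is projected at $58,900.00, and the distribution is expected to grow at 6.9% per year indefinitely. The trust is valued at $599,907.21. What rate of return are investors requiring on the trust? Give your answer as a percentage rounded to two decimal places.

16.72%

P = D₁/(r − g) ⇒ r = D₁/P + g = $58,900.0000/$599,907.21 + 0.069 = 0.098182 + 0.069 = 0.167182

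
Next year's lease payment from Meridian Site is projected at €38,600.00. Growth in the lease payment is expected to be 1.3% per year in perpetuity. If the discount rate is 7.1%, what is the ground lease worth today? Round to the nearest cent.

Growing perpetuity: P = D₁ / (r − g) = €38,600.0000 / (0.071 − 0.013) = €665,517.24

€665517.24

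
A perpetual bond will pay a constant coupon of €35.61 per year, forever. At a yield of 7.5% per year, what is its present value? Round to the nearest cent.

Level perpetuity: PV = C / r = €35.61 / 0.075 = €474.80

€474.80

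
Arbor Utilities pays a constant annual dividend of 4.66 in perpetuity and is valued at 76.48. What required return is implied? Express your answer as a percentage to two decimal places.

6.09%

P = C/r ⇒ r = C/P = 4.66/76.48 = 0.060931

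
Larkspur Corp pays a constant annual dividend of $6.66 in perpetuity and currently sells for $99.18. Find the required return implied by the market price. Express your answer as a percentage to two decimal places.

6.72%

P = C/r ⇒ r = C/P = $6.66/$99.18 = 0.067151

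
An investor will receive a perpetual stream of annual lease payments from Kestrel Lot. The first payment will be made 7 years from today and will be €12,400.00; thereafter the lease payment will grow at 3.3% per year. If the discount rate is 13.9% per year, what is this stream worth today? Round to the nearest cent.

€53576.39

Value at end of year 6: C₁ / (r − g) = €12,400.00 / (0.139 − 0.033) = €116,981.1321
Discount to today: PV = €116,981.1321 / (1 + 0.139)^6 = €116,981.1321 / 2.183445 = €53,576.39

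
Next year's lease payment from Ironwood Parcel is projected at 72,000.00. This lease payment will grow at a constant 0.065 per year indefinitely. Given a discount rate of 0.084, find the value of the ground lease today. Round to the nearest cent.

3789473.68

Growing perpetuity: P = D₁ / (r − g) = 72,000.0000 / (0.084 − 0.065) = 3,789,473.68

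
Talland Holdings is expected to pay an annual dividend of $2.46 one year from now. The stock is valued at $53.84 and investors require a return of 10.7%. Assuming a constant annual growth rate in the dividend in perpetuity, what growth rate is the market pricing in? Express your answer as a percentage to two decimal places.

P = D₁/(r−g) ⇒ g = r − D₁/P = 0.107 − $2.46/$53.84 = 0.061309

6.13%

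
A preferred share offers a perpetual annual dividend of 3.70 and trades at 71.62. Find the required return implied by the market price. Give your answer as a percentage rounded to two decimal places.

P = C/r ⇒ r = C/P = 3.70/71.62 = 0.051662

5.17%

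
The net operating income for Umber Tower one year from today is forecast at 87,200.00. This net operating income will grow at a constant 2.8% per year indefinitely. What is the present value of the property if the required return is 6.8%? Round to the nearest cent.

2180000.00

Growing perpetuity: P = D₁ / (r − g) = 87,200.0000 / (0.068 − 0.028) = 2,180,000.00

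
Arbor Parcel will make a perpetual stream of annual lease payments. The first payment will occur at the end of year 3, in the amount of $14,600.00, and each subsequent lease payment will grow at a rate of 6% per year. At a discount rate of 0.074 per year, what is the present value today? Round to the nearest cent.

$904099.56

Value at end of year 2: C₁ / (r − g) = $14,600.00 / (0.074 − 0.06) = $1,042,857.1429
Discount to today: PV = $1,042,857.1429 / (1 + 0.074)^2 = $1,042,857.1429 / 1.153476 = $904,099.56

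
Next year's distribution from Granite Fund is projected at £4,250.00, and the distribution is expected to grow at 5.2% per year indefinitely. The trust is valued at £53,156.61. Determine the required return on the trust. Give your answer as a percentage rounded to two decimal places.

P = D₁/(r − g) ⇒ r = D₁/P + g = £4,250.0000/£53,156.61 + 0.052 = 0.079952 + 0.052 = 0.131952

13.20%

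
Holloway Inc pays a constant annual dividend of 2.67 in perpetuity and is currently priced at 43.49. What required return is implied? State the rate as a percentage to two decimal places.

6.14%

P = C/r ⇒ r = C/P = 2.67/43.49 = 0.061393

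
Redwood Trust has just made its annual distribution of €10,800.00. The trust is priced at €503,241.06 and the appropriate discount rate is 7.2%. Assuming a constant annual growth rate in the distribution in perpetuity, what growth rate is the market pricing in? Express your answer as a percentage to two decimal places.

4.95%

P = D₀(1+g)/(r−g) ⇒ P(r−g) = D₀(1+g) ⇒ g(P+D₀) = P·r − D₀
g = (P·r − D₀)/(P + D₀) = (€503,241.06×0.072 − €10,800.00) / (€503,241.06 + €10,800.00) = 0.049477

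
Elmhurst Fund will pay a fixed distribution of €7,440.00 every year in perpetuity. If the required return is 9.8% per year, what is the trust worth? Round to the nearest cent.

Level perpetuity: PV = C / r = €7,440.00 / 0.098 = €75,918.37

€75918.37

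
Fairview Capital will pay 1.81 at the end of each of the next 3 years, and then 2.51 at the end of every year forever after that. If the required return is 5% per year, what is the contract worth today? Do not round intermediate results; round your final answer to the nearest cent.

PV of 3-year annuity: 1.81 × [1 − (1+0.05)^−3] / 0.05 = 4.92908
Perpetuity value at year 3: 2.51 / 0.05 = 50.20000
PV of perpetuity: 50.20000 / (1+0.05)^3 = 43.36465
Total PV = 4.92908 + 43.36465 = 48.29373

48.29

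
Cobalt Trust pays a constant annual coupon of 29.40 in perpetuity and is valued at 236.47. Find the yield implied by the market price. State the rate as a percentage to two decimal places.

12.43%

P = C/r ⇒ r = C/P = 29.40/236.47 = 0.124329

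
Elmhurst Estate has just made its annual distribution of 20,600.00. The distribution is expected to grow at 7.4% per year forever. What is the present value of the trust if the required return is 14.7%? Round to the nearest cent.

D₁ = D₀ × (1 + g) = 20,600.00 × 1.074 = 22,124.4000
Growing perpetuity: P = D₁ / (r − g) = 22,124.4000 / (0.147 − 0.074) = 303,073.97

303073.97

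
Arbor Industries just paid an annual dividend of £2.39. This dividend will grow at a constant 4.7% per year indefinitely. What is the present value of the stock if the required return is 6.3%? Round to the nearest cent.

D₁ = D₀ × (1 + g) = £2.39 × 1.047 = £2.5023
Growing perpetuity: P = D₁ / (r − g) = £2.5023 / (0.063 − 0.047) = £156.40

£156.40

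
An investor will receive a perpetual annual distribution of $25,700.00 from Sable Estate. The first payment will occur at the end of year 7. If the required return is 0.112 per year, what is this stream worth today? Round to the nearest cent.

Value at end of year 6: C / r = $25,700.00 / 0.112 = $229,464.2857
Discount to today: PV = $229,464.2857 / (1 + 0.112)^6 = $229,464.2857 / 1.890727 = $121,363.02

$121363.02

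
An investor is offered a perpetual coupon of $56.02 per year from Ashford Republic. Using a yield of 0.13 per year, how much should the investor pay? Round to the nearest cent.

Level perpetuity: PV = C / r = $56.02 / 0.13 = $430.92

$430.92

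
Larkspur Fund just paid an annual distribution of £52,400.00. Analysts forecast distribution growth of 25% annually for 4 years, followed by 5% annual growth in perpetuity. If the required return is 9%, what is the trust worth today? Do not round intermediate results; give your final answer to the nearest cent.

D_1 = 65500.00000
D_2 = 81875.00000
D_3 = 102343.75000
D_4 = 127929.68750
Terminal value at year 4: TV = D_4×(1+g_2)/(r−g_2) = 134326.17188/0.04 = 3358154.29688
P_0 = D_1/(1+r)^1 + D_2/(1+r)^2 + D_3/(1+r)^3 + D_4/(1+r)^4 + TV/(1+r)^4
    = 60091.74312 + 68912.54945 + 79028.15304 + 90628.61587 + 2379001.16655 = 2677662.22803

£2677662.23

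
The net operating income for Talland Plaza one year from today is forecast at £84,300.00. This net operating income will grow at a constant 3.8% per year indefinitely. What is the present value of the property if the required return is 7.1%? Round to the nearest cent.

£2554545.45

Growing perpetuity: P = D₁ / (r − g) = £84,300.0000 / (0.071 − 0.038) = £2,554,545.45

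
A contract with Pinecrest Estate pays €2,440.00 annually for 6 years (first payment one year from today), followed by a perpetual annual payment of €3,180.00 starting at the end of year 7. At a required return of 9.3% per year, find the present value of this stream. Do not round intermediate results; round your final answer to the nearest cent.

€30903.45

PV of 6-year annuity: €2,440.00 × [1 − (1+0.093)^−6] / 0.093 = 10848.42703
Perpetuity value at year 6: €3,180.00 / 0.093 = 34193.54839
PV of perpetuity: 34193.54839 / (1+0.093)^6 = 20055.02463
Total PV = 10848.42703 + 20055.02463 = 30903.45166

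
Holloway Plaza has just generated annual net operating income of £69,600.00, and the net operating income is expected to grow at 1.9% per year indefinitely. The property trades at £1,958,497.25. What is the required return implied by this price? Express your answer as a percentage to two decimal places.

D₁ = £69,600.00 × 1.019 = £70,922.4000
P = D₁/(r − g) ⇒ r = D₁/P + g = £70,922.4000/£1,958,497.25 + 0.019 = 0.036213 + 0.019 = 0.055213

5.52%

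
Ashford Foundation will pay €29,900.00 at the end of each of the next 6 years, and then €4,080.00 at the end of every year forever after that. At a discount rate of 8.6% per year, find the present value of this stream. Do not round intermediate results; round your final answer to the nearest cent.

PV of 6-year annuity: €29,900.00 × [1 − (1+0.086)^−6] / 0.086 = 135743.76107
Perpetuity value at year 6: €4,080.00 / 0.086 = 47441.86047
PV of perpetuity: 47441.86047 / (1+0.086)^6 = 28918.96598
Total PV = 135743.76107 + 28918.96598 = 164662.72705

€164662.73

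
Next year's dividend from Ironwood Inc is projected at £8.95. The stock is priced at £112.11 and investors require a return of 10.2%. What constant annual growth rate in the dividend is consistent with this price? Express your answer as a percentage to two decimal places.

2.22%

P = D₁/(r−g) ⇒ g = r − D₁/P = 0.102 − £8.95/£112.11 = 0.022168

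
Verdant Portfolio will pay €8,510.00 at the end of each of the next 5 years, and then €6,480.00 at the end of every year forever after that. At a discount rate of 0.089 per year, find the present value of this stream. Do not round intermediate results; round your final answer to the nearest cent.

PV of 5-year annuity: €8,510.00 × [1 − (1+0.089)^−5] / 0.089 = 33186.99718
Perpetuity value at year 5: €6,480.00 / 0.089 = 72808.98876
PV of perpetuity: 72808.98876 / (1+0.089)^5 = 47538.51382
Total PV = 33186.99718 + 47538.51382 = 80725.51101

€80725.51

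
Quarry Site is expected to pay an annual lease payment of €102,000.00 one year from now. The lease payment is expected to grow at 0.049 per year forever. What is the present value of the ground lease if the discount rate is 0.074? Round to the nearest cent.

€4080000.00

Growing perpetuity: P = D₁ / (r − g) = €102,000.0000 / (0.074 − 0.049) = €4,080,000.00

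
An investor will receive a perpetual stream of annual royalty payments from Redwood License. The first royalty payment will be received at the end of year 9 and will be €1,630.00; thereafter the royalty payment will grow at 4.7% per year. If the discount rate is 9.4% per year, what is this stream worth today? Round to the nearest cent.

Value at end of year 8: C₁ / (r − g) = €1,630.00 / (0.094 − 0.047) = €34,680.8511
Discount to today: PV = €34,680.8511 / (1 + 0.094)^8 = €34,680.8511 / 2.051817 = €16,902.51

€16902.51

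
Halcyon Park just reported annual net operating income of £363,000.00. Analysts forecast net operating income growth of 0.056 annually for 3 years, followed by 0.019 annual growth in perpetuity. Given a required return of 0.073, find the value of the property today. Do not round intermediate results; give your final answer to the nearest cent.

£7584351.70

D_1 = 383328.00000
D_2 = 404794.36800
D_3 = 427462.85261
Terminal value at year 3: TV = D_3×(1+g_2)/(r−g_2) = 435584.64681/0.054 = 8066382.34829
P_0 = D_1/(1+r)^1 + D_2/(1+r)^2 + D_3/(1+r)^3 + TV/(1+r)^3
    = 357248.83504 + 351588.78826 + 346018.41603 + 6529495.66552 = 7584351.70486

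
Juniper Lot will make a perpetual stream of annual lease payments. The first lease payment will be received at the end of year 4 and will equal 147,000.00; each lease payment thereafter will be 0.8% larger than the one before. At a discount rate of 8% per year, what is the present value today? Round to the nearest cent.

Value at end of year 3: C₁ / (r − g) = 147,000.00 / (0.08 − 0.008) = 2,041,666.6667
Discount to today: PV = 2,041,666.6667 / (1 + 0.08)^3 = 2,041,666.6667 / 1.259712 = 1,620,740.83

1620740.83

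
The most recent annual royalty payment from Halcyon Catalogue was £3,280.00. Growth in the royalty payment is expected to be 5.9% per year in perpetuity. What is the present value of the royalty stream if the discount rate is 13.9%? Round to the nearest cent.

£43419.00

D₁ = D₀ × (1 + g) = £3,280.00 × 1.059 = £3,473.5200
Growing perpetuity: P = D₁ / (r − g) = £3,473.5200 / (0.139 − 0.059) = £43,419.00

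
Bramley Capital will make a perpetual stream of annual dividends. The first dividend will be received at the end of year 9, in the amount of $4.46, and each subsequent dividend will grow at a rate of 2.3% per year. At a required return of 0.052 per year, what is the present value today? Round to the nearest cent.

Value at end of year 8: C₁ / (r − g) = $4.46 / (0.052 − 0.023) = $153.7931
Discount to today: PV = $153.7931 / (1 + 0.052)^8 = $153.7931 / 1.500120 = $102.52

$102.52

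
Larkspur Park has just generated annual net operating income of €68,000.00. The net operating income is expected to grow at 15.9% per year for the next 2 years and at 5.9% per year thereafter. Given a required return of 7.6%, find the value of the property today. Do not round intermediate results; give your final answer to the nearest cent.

€5066855.02

D_1 = 78812.00000
D_2 = 91343.10800
Terminal value at year 2: TV = D_2×(1+g_2)/(r−g_2) = 96732.35137/0.017 = 5690138.31600
P_0 = D_1/(1+r)^1 + D_2/(1+r)^2 + TV/(1+r)^2
    = 73245.35316 + 78895.31999 + 4914714.34543 = 5066855.01859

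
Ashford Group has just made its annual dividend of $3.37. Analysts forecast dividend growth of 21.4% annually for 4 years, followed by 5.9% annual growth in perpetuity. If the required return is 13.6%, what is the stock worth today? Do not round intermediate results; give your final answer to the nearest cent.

$76.41

D_1 = 4.09118
D_2 = 4.96669
D_3 = 6.02956
D_4 = 7.31989
Terminal value at year 4: TV = D_4×(1+g_2)/(r−g_2) = 7.75177/0.077 = 100.67227
P_0 = D_1/(1+r)^1 + D_2/(1+r)^2 + D_3/(1+r)^3 + D_4/(1+r)^4 + TV/(1+r)^4
    = 3.60139 + 3.84867 + 4.11293 + 4.39533 + 60.45004 = 76.40835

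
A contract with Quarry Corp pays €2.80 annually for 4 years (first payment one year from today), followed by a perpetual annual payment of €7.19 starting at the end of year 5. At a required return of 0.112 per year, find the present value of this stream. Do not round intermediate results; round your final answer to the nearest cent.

PV of 4-year annuity: €2.80 × [1 − (1+0.112)^−4] / 0.112 = 8.64988
Perpetuity value at year 4: €7.19 / 0.112 = 64.19643
PV of perpetuity: 64.19643 / (1+0.112)^4 = 41.98476
Total PV = 8.64988 + 41.98476 = 50.63465

€50.63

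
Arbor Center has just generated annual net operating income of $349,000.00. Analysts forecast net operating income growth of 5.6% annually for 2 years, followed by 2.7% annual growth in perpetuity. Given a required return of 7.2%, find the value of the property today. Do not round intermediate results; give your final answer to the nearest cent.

$8411420.90

D_1 = 368544.00000
D_2 = 389182.46400
Terminal value at year 2: TV = D_2×(1+g_2)/(r−g_2) = 399690.39053/0.045 = 8882008.67840
P_0 = D_1/(1+r)^1 + D_2/(1+r)^2 + TV/(1+r)^2
    = 343791.04478 + 338659.83515 + 7728970.01559 = 8411420.89552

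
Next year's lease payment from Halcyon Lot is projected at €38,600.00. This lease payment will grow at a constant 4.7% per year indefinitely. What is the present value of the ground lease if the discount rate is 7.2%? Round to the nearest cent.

€1544000.00

Growing perpetuity: P = D₁ / (r − g) = €38,600.0000 / (0.072 − 0.047) = €1,544,000.00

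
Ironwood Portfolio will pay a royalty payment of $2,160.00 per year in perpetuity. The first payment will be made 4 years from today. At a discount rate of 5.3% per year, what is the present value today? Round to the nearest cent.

$34905.41

Value at end of year 3: C / r = $2,160.00 / 0.053 = $40,754.7170
Discount to today: PV = $40,754.7170 / (1 + 0.053)^3 = $40,754.7170 / 1.167576 = $34,905.41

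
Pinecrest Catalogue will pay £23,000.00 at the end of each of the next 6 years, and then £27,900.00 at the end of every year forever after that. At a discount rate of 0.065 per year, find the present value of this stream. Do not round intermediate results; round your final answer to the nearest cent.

£405509.80

PV of 6-year annuity: £23,000.00 × [1 − (1+0.065)^−6] / 0.065 = 111343.31181
Perpetuity value at year 6: £27,900.00 / 0.065 = 429230.76923
PV of perpetuity: 429230.76923 / (1+0.065)^6 = 294166.49099
Total PV = 111343.31181 + 294166.49099 = 405509.80280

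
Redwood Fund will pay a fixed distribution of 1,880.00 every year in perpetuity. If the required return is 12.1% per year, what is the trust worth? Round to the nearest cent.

Level perpetuity: PV = C / r = 1,880.00 / 0.121 = 15,537.19

15537.19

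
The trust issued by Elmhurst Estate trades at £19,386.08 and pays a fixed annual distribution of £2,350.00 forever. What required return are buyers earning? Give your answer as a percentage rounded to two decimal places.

12.12%

P = C/r ⇒ r = C/P = £2,350.00/£19,386.08 = 0.121221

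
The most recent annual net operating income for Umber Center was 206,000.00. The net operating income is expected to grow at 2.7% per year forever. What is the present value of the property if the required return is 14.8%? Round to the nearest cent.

D₁ = D₀ × (1 + g) = 206,000.00 × 1.027 = 211,562.0000
Growing perpetuity: P = D₁ / (r − g) = 211,562.0000 / (0.148 − 0.027) = 1,748,446.28

1748446.28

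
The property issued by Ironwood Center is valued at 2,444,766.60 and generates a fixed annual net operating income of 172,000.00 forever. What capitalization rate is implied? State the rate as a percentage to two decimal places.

P = C/r ⇒ r = C/P = 172,000.00/2,444,766.60 = 0.070354

7.04%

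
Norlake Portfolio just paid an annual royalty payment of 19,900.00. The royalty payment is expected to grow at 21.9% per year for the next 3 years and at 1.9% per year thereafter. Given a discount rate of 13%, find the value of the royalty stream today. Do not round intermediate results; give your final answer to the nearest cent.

298947.71

D_1 = 24258.10000
D_2 = 29570.62390
D_3 = 36046.59053
Terminal value at year 3: TV = D_3×(1+g_2)/(r−g_2) = 36731.47575/0.111 = 330914.19598
P_0 = D_1/(1+r)^1 + D_2/(1+r)^2 + D_3/(1+r)^3 + TV/(1+r)^3
    = 21467.34513 + 23158.13603 + 24982.09542 + 229340.13723 = 298947.71381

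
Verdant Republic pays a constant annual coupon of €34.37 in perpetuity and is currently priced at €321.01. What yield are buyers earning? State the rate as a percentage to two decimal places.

10.71%

P = C/r ⇒ r = C/P = €34.37/€321.01 = 0.107068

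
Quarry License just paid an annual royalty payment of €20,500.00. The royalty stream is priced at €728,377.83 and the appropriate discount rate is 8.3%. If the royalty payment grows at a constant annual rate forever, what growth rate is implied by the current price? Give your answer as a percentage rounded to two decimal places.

P = D₀(1+g)/(r−g) ⇒ P(r−g) = D₀(1+g) ⇒ g(P+D₀) = P·r − D₀
g = (P·r − D₀)/(P + D₀) = (€728,377.83×0.083 − €20,500.00) / (€728,377.83 + €20,500.00) = 0.053354

5.34%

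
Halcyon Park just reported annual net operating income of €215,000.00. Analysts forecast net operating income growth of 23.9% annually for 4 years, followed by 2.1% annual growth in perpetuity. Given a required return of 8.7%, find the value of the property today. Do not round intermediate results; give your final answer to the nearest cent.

D_1 = 266385.00000
D_2 = 330051.01500
D_3 = 408933.20759
D_4 = 506668.24420
Terminal value at year 4: TV = D_4×(1+g_2)/(r−g_2) = 517308.27733/0.066 = 7838004.20191
P_0 = D_1/(1+r)^1 + D_2/(1+r)^2 + D_3/(1+r)^3 + D_4/(1+r)^4 + TV/(1+r)^4
    = 245064.39742 + 279332.83202 + 318393.17284 + 362915.49324 + 5614192.70597 = 6819898.60149

€6819898.60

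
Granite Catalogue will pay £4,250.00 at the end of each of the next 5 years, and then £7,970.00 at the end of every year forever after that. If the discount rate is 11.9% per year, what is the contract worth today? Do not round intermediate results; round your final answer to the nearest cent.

£53531.74

PV of 5-year annuity: £4,250.00 × [1 − (1+0.119)^−5] / 0.119 = 15358.32819
Perpetuity value at year 5: £7,970.00 / 0.119 = 66974.78992
PV of perpetuity: 66974.78992 / (1+0.119)^5 = 38173.40741
Total PV = 15358.32819 + 38173.40741 = 53531.73560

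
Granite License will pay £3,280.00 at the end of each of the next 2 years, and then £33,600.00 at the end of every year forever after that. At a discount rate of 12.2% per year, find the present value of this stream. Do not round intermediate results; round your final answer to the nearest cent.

£224301.84

PV of 2-year annuity: £3,280.00 × [1 − (1+0.122)^−2] / 0.122 = 5528.83347
Perpetuity value at year 2: £33,600.00 / 0.122 = 275409.83607
PV of perpetuity: 275409.83607 / (1+0.122)^2 = 218773.00535
Total PV = 5528.83347 + 218773.00535 = 224301.83882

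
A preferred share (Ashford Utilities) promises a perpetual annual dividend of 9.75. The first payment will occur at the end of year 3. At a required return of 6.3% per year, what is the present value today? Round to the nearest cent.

Value at end of year 2: C / r = 9.75 / 0.063 = 154.7619
Discount to today: PV = 154.7619 / (1 + 0.063)^2 = 154.7619 / 1.129969 = 136.96

136.96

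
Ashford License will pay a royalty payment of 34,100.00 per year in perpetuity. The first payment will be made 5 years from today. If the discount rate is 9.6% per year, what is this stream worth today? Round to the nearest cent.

246173.29

Value at end of year 4: C / r = 34,100.00 / 0.096 = 355,208.3333
Discount to today: PV = 355,208.3333 / (1 + 0.096)^4 = 355,208.3333 / 1.442920 = 246,173.29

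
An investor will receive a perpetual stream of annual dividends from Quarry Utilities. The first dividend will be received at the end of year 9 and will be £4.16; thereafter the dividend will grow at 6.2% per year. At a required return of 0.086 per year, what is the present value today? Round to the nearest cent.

Value at end of year 8: C₁ / (r − g) = £4.16 / (0.086 − 0.062) = £173.3333
Discount to today: PV = £173.3333 / (1 + 0.086)^8 = £173.3333 / 1.934811 = £89.59

£89.59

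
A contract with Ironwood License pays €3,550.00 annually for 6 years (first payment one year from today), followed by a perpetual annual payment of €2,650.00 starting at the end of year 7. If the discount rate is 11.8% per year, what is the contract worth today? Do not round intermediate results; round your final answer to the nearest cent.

€26178.95

PV of 6-year annuity: €3,550.00 × [1 − (1+0.118)^−6] / 0.118 = 14678.54601
Perpetuity value at year 6: €2,650.00 / 0.118 = 22457.62712
PV of perpetuity: 22457.62712 / (1+0.118)^6 = 11500.40263
Total PV = 14678.54601 + 11500.40263 = 26178.94864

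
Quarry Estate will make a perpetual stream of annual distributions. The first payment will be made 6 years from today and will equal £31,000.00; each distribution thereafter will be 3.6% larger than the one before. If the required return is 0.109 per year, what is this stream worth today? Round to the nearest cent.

Value at end of year 5: C₁ / (r − g) = £31,000.00 / (0.109 − 0.036) = £424,657.5342
Discount to today: PV = £424,657.5342 / (1 + 0.109)^5 = £424,657.5342 / 1.677481 = £253,151.85

£253151.85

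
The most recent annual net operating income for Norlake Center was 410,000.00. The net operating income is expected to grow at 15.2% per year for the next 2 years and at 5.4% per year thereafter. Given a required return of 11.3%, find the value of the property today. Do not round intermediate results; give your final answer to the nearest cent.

8710303.81

D_1 = 472320.00000
D_2 = 544112.64000
Terminal value at year 2: TV = D_2×(1+g_2)/(r−g_2) = 573494.72256/0.059 = 9720249.53492
P_0 = D_1/(1+r)^1 + D_2/(1+r)^2 + TV/(1+r)^2
    = 424366.57682 + 439236.56469 + 7846700.66406 = 8710303.80556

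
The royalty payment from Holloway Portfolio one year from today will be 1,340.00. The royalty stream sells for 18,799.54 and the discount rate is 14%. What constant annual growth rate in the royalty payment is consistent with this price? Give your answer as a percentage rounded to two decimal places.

6.87%

P = D₁/(r−g) ⇒ g = r − D₁/P = 0.14 − 1,340.00/18,799.54 = 0.068722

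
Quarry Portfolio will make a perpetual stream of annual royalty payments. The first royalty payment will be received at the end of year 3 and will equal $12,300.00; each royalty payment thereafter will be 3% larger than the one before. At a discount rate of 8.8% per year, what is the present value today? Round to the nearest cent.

$179151.04

Value at end of year 2: C₁ / (r − g) = $12,300.00 / (0.088 − 0.03) = $212,068.9655
Discount to today: PV = $212,068.9655 / (1 + 0.088)^2 = $212,068.9655 / 1.183744 = $179,151.04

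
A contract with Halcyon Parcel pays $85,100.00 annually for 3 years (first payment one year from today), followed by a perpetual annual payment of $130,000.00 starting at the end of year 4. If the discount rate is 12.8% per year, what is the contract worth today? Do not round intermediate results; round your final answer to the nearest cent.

$909248.18

PV of 3-year annuity: $85,100.00 × [1 − (1+0.128)^−3] / 0.128 = 201618.42841
Perpetuity value at year 3: $130,000.00 / 0.128 = 1015625.00000
PV of perpetuity: 1015625.00000 / (1+0.128)^3 = 707629.75096
Total PV = 201618.42841 + 707629.75096 = 909248.17937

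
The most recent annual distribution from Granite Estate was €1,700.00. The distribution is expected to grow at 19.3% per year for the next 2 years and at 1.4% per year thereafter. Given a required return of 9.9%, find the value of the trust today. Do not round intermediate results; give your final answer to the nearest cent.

D_1 = 2028.10000
D_2 = 2419.52330
Terminal value at year 2: TV = D_2×(1+g_2)/(r−g_2) = 2453.39663/0.085 = 28863.48972
P_0 = D_1/(1+r)^1 + D_2/(1+r)^2 + TV/(1+r)^2
    = 1845.40491 + 2003.24664 + 23897.55408 = 27746.20564

€27746.21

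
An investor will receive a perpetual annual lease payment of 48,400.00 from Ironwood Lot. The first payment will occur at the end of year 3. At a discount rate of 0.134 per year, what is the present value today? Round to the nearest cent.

Value at end of year 2: C / r = 48,400.00 / 0.134 = 361,194.0299
Discount to today: PV = 361,194.0299 / (1 + 0.134)^2 = 361,194.0299 / 1.285956 = 280,875.89

280875.89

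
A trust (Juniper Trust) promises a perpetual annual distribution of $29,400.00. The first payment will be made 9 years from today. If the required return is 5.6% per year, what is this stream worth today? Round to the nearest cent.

$339506.39

Value at end of year 8: C / r = $29,400.00 / 0.056 = $525,000.0000
Discount to today: PV = $525,000.0000 / (1 + 0.056)^8 = $525,000.0000 / 1.546363 = $339,506.39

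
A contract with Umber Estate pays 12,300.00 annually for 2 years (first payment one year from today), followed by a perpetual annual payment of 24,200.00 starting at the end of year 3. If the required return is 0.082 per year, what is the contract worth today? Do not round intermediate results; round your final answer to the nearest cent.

273959.15

PV of 2-year annuity: 12,300.00 × [1 − (1+0.082)^−2] / 0.082 = 21874.15650
Perpetuity value at year 2: 24,200.00 / 0.082 = 295121.95122
PV of perpetuity: 295121.95122 / (1+0.082)^2 = 252084.99289
Total PV = 21874.15650 + 252084.99289 = 273959.14940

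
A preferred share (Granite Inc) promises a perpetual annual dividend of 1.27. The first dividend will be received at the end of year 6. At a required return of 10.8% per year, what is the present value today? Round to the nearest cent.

7.04

Value at end of year 5: C / r = 1.27 / 0.108 = 11.7593
Discount to today: PV = 11.7593 / (1 + 0.108)^5 = 11.7593 / 1.669932 = 7.04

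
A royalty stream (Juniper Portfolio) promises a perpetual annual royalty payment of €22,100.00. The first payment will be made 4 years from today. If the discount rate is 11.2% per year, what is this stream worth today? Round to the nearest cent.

€143502.64

Value at end of year 3: C / r = €22,100.00 / 0.112 = €197,321.4286
Discount to today: PV = €197,321.4286 / (1 + 0.112)^3 = €197,321.4286 / 1.375037 = €143,502.64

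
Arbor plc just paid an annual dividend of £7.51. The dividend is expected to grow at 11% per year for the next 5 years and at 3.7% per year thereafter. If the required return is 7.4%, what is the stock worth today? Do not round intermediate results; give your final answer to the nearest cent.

D_1 = 8.33610
D_2 = 9.25307
D_3 = 10.27091
D_4 = 11.40071
D_5 = 12.65479
Terminal value at year 5: TV = D_5×(1+g_2)/(r−g_2) = 13.12301/0.037 = 354.67605
P_0 = D_1/(1+r)^1 + D_2/(1+r)^2 + D_3/(1+r)^3 + D_4/(1+r)^4 + D_5/(1+r)^5 + TV/(1+r)^5
    = 7.76173 + 8.02190 + 8.29079 + 8.56870 + 8.85591 + 248.20496 = 289.70400

£289.70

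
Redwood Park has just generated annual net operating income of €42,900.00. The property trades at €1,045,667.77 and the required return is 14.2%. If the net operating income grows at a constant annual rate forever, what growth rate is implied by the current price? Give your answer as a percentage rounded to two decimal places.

9.70%

P = D₀(1+g)/(r−g) ⇒ P(r−g) = D₀(1+g) ⇒ g(P+D₀) = P·r − D₀
g = (P·r − D₀)/(P + D₀) = (€1,045,667.77×0.142 − €42,900.00) / (€1,045,667.77 + €42,900.00) = 0.096994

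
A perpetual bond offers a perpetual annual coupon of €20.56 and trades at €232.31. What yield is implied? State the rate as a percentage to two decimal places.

P = C/r ⇒ r = C/P = €20.56/€232.31 = 0.088502

8.85%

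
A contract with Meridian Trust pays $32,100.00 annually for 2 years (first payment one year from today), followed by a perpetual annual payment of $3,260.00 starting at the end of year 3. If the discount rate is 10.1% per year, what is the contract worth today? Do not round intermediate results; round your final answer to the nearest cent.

$82263.03

PV of 2-year annuity: $32,100.00 × [1 − (1+0.101)^−2] / 0.101 = 55636.07026
Perpetuity value at year 2: $3,260.00 / 0.101 = 32277.22772
PV of perpetuity: 32277.22772 / (1+0.101)^2 = 26626.96015
Total PV = 55636.07026 + 26626.96015 = 82263.03041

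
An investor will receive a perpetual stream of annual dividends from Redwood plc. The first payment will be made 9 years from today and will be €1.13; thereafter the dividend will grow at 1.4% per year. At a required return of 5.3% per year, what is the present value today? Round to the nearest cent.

Value at end of year 8: C₁ / (r − g) = €1.13 / (0.053 − 0.014) = €28.9744
Discount to today: PV = €28.9744 / (1 + 0.053)^8 = €28.9744 / 1.511565 = €19.17

€19.17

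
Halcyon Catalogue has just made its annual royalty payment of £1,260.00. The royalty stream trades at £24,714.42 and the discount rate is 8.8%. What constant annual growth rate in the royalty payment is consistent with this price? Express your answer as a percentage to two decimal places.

3.52%

P = D₀(1+g)/(r−g) ⇒ P(r−g) = D₀(1+g) ⇒ g(P+D₀) = P·r − D₀
g = (P·r − D₀)/(P + D₀) = (£24,714.42×0.088 − £1,260.00) / (£24,714.42 + £1,260.00) = 0.035222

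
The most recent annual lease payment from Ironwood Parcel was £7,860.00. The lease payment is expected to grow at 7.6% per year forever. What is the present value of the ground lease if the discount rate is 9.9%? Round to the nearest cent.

D₁ = D₀ × (1 + g) = £7,860.00 × 1.076 = £8,457.3600
Growing perpetuity: P = D₁ / (r − g) = £8,457.3600 / (0.099 − 0.076) = £367,711.30

£367711.30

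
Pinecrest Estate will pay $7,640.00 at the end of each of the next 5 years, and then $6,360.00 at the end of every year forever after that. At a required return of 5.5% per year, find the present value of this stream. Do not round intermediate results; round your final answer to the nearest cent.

$121102.33

PV of 5-year annuity: $7,640.00 × [1 − (1+0.055)^−5] / 0.055 = 32624.97339
Perpetuity value at year 5: $6,360.00 / 0.055 = 115636.36364
PV of perpetuity: 115636.36364 / (1+0.055)^5 = 88477.35437
Total PV = 32624.97339 + 88477.35437 = 121102.32777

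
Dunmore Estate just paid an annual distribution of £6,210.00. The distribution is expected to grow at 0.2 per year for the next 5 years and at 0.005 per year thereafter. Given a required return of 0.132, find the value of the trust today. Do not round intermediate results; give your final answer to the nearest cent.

£102899.61

D_1 = 7452.00000
D_2 = 8942.40000
D_3 = 10730.88000
D_4 = 12877.05600
D_5 = 15452.46720
Terminal value at year 5: TV = D_5×(1+g_2)/(r−g_2) = 15529.72954/0.127 = 122281.33493
P_0 = D_1/(1+r)^1 + D_2/(1+r)^2 + D_3/(1+r)^3 + D_4/(1+r)^4 + D_5/(1+r)^5 + TV/(1+r)^5
    = 6583.03887 + 6978.48643 + 7397.68880 + 7842.07293 + 8313.15152 + 65785.17540 = 102899.61395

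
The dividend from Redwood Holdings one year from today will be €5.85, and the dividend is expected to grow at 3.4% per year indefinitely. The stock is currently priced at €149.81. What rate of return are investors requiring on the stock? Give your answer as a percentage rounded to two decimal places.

7.30%

P = D₁/(r − g) ⇒ r = D₁/P + g = €5.8500/€149.81 + 0.034 = 0.039049 + 0.034 = 0.073049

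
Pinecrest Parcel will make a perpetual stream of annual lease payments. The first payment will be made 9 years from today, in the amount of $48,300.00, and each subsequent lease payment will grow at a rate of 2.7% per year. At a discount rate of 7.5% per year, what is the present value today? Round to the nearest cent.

Value at end of year 8: C₁ / (r − g) = $48,300.00 / (0.075 − 0.027) = $1,006,250.0000
Discount to today: PV = $1,006,250.0000 / (1 + 0.075)^8 = $1,006,250.0000 / 1.783478 = $564,206.62

$564206.62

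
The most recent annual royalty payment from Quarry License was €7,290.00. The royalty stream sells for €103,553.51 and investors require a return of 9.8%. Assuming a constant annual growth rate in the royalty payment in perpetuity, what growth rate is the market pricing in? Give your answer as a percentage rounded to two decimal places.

P = D₀(1+g)/(r−g) ⇒ P(r−g) = D₀(1+g) ⇒ g(P+D₀) = P·r − D₀
g = (P·r − D₀)/(P + D₀) = (€103,553.51×0.098 − €7,290.00) / (€103,553.51 + €7,290.00) = 0.025786

2.58%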